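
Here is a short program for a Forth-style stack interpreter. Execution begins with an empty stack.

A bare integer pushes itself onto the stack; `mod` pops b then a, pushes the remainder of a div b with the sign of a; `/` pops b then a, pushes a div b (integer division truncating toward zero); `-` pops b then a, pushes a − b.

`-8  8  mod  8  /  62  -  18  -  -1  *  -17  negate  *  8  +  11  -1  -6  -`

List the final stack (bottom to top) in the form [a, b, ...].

[1368, 11, 5]

-8     → -8
8      → -8 8
mod    → 0
8      → 0 8
/      → 0
62     → 0 62
-      → -62
18     → -62 18
-      → -80
-1     → -80 -1
*      → 80
-17    → 80 -17
negate → 80 17
*      → 1360
8      → 1360 8
+      → 1368
11     → 1368 11
-1     → 1368 11 -1
-6     → 1368 11 -1 -6
-      → 1368 11 5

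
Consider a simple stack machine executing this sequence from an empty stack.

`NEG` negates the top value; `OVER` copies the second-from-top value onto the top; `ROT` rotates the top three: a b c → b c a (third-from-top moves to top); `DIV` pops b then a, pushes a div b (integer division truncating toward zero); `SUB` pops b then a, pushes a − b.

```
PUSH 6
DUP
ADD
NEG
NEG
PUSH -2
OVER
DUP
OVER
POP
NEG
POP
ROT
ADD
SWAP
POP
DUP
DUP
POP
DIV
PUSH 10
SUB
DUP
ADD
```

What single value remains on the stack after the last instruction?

-18

PUSH 6  → 6
DUP     → 6 6
ADD     → 12
NEG     → -12
NEG     → 12
PUSH -2 → 12 -2
OVER    → 12 -2 12
DUP     → 12 -2 12 12
OVER    → 12 -2 12 12 12
POP     → 12 -2 12 12
NEG     → 12 -2 12 -12
POP     → 12 -2 12
ROT     → -2 12 12
ADD     → -2 24
SWAP    → 24 -2
POP     → 24
DUP     → 24 24
DUP     → 24 24 24
POP     → 24 24
DIV     → 1
PUSH 10 → 1 10
SUB     → -9
DUP     → -9 -9
ADD     → -18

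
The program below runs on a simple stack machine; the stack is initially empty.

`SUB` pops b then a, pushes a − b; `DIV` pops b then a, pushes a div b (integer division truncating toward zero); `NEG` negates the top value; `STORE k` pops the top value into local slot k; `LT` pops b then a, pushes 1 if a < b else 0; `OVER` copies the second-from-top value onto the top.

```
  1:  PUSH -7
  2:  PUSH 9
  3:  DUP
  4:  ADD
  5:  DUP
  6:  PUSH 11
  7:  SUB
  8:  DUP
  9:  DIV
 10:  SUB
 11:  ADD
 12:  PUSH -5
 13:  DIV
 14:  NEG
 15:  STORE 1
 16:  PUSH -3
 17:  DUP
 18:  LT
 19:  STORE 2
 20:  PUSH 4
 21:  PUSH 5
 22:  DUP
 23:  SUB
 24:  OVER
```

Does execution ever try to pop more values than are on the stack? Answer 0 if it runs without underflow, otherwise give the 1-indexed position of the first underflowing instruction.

PUSH -7 : [-7]
PUSH 9  : [-7, 9]
DUP     : [-7, 9, 9]
ADD     : [-7, 18]
DUP     : [-7, 18, 18]
PUSH 11 : [-7, 18, 18, 11]
SUB     : [-7, 18, 7]
DUP     : [-7, 18, 7, 7]
DIV     : [-7, 18, 1]
SUB     : [-7, 17]
ADD     : [10]
PUSH -5 : [10, -5]
DIV     : [-2]
NEG     : [2]
STORE 1 : []
PUSH -3 : [-3]
DUP     : [-3, -3]
LT      : [0]
STORE 2 : []
PUSH 4  : [4]
PUSH 5  : [4, 5]
DUP     : [4, 5, 5]
SUB     : [4, 0]
OVER    : [4, 0, 4]

0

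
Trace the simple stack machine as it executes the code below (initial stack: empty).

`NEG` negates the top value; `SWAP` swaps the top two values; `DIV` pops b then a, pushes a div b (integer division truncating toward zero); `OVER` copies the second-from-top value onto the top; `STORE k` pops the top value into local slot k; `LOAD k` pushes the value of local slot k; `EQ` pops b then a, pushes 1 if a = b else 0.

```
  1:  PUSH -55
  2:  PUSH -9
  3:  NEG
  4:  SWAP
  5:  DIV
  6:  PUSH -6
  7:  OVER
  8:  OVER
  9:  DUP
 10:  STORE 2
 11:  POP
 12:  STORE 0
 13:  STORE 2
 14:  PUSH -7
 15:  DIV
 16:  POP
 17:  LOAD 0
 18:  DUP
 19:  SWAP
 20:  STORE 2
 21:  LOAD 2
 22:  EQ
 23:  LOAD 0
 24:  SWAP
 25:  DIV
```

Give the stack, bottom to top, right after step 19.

[0, 0]

PUSH -55 -> -55
PUSH -9  -> -55 -9
NEG      -> -55 9
SWAP     -> 9 -55
DIV      -> 0
PUSH -6  -> 0 -6
OVER     -> 0 -6 0
OVER     -> 0 -6 0 -6
DUP      -> 0 -6 0 -6 -6
STORE 2  -> 0 -6 0 -6
POP      -> 0 -6 0
STORE 0  -> 0 -6
STORE 2  -> 0
PUSH -7  -> 0 -7
DIV      -> 0
POP      -> (empty)
LOAD 0   -> 0
DUP      -> 0 0
SWAP     -> 0 0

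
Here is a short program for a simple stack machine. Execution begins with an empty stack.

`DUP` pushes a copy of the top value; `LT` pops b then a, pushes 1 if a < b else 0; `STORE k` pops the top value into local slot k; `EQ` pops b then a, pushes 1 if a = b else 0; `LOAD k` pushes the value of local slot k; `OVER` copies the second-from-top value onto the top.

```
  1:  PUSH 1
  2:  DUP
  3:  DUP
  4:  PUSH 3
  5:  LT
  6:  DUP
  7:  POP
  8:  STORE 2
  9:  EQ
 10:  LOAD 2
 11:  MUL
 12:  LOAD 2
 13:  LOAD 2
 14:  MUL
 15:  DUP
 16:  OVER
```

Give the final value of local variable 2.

PUSH 1  → 1
DUP     → 1 1
DUP     → 1 1 1
PUSH 3  → 1 1 1 3
LT      → 1 1 1
DUP     → 1 1 1 1
POP     → 1 1 1
STORE 2 → 1 1
EQ      → 1
LOAD 2  → 1 1
MUL     → 1
LOAD 2  → 1 1
LOAD 2  → 1 1 1
MUL     → 1 1
DUP     → 1 1 1
OVER    → 1 1 1 1

1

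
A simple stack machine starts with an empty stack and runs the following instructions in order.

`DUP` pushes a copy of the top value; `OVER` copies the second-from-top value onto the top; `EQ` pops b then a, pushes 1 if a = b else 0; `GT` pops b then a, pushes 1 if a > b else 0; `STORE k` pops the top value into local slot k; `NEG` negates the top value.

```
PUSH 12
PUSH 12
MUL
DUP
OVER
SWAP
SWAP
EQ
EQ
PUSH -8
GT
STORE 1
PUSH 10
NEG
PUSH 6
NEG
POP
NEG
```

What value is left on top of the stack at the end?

10

PUSH 12 : 12
PUSH 12 : 12 12
MUL     : 144
DUP     : 144 144
OVER    : 144 144 144
SWAP    : 144 144 144
SWAP    : 144 144 144
EQ      : 144 1
EQ      : 0
PUSH -8 : 0 -8
GT      : 1
STORE 1 : (empty)
PUSH 10 : 10
NEG     : -10
PUSH 6  : -10 6
NEG     : -10 -6
POP     : -10
NEG     : 10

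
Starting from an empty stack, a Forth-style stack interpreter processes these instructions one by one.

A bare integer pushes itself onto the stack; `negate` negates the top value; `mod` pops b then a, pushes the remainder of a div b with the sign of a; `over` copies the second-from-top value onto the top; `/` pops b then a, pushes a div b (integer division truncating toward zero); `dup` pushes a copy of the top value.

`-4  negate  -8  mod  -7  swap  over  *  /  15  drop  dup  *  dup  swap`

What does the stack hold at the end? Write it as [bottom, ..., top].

-4     → -4
negate → 4
-8     → 4 -8
mod    → 4
-7     → 4 -7
swap   → -7 4
over   → -7 4 -7
*      → -7 -28
/      → 0
15     → 0 15
drop   → 0
dup    → 0 0
*      → 0
dup    → 0 0
swap   → 0 0

[0, 0]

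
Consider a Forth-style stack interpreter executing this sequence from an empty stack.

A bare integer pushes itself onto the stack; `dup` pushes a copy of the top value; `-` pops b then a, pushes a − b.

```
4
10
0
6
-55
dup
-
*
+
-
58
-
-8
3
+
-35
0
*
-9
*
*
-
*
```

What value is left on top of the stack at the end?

4   : [4]
10  : [4, 10]
0   : [4, 10, 0]
6   : [4, 10, 0, 6]
-55 : [4, 10, 0, 6, -55]
dup : [4, 10, 0, 6, -55, -55]
-   : [4, 10, 0, 6, 0]
*   : [4, 10, 0, 0]
+   : [4, 10, 0]
-   : [4, 10]
58  : [4, 10, 58]
-   : [4, -48]
-8  : [4, -48, -8]
3   : [4, -48, -8, 3]
+   : [4, -48, -5]
-35 : [4, -48, -5, -35]
0   : [4, -48, -5, -35, 0]
*   : [4, -48, -5, 0]
-9  : [4, -48, -5, 0, -9]
*   : [4, -48, -5, 0]
*   : [4, -48, 0]
-   : [4, -48]
*   : [-192]

-192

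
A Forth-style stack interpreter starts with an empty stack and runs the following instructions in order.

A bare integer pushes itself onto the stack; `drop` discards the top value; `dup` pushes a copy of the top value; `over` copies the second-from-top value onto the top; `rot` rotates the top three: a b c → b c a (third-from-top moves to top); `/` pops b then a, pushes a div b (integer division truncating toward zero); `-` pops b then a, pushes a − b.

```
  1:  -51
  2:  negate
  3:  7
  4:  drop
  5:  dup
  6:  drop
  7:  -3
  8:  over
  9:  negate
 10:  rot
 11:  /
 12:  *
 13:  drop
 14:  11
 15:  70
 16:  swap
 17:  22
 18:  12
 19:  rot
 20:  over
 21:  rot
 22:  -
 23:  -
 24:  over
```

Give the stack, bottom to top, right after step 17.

[70, 11, 22]

-51    -> -51
negate -> 51
7      -> 51 7
drop   -> 51
dup    -> 51 51
drop   -> 51
-3     -> 51 -3
over   -> 51 -3 51
negate -> 51 -3 -51
rot    -> -3 -51 51
/      -> -3 -1
*      -> 3
drop   -> (empty)
11     -> 11
70     -> 11 70
swap   -> 70 11
22     -> 70 11 22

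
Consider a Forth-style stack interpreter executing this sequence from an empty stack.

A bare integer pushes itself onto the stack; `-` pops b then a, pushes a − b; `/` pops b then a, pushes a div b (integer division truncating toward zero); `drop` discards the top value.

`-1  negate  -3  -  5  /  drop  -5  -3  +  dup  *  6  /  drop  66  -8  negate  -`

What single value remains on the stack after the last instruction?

-1     → [-1]
negate → [1]
-3     → [1, -3]
-      → [4]
5      → [4, 5]
/      → [0]
drop   → []
-5     → [-5]
-3     → [-5, -3]
+      → [-8]
dup    → [-8, -8]
*      → [64]
6      → [64, 6]
/      → [10]
drop   → []
66     → [66]
-8     → [66, -8]
negate → [66, 8]
-      → [58]

58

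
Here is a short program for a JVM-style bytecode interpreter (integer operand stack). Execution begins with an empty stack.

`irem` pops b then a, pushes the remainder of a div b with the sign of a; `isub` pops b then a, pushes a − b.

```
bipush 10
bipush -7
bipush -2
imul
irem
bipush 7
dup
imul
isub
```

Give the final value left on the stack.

bipush 10  [10]
bipush -7  [10, -7]
bipush -2  [10, -7, -2]
imul       [10, 14]
irem       [10]
bipush 7   [10, 7]
dup        [10, 7, 7]
imul       [10, 49]
isub       [-39]

-39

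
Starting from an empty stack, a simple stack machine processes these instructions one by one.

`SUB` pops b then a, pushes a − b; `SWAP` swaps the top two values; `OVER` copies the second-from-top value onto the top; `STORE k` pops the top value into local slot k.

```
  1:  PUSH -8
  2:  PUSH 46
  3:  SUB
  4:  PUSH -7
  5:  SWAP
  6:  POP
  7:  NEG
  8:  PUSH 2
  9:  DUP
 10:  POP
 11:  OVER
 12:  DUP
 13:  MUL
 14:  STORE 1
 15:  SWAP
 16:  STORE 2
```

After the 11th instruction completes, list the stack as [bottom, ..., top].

PUSH -8 -> -8
PUSH 46 -> -8 46
SUB     -> -54
PUSH -7 -> -54 -7
SWAP    -> -7 -54
POP     -> -7
NEG     -> 7
PUSH 2  -> 7 2
DUP     -> 7 2 2
POP     -> 7 2
OVER    -> 7 2 7

[7, 2, 7]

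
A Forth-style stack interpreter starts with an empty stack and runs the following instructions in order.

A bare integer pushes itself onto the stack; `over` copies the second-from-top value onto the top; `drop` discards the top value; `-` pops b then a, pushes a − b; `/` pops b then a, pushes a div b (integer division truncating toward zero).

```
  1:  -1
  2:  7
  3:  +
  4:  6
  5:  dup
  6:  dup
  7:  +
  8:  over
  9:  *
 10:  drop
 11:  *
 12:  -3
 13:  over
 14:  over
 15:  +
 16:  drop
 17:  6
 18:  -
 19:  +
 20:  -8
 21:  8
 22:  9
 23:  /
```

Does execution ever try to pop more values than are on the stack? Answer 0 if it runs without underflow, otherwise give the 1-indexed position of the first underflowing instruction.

0

-1    [-1]
7     [-1, 7]
+     [6]
6     [6, 6]
dup   [6, 6, 6]
dup   [6, 6, 6, 6]
+     [6, 6, 12]
over  [6, 6, 12, 6]
*     [6, 6, 72]
drop  [6, 6]
*     [36]
-3    [36, -3]
over  [36, -3, 36]
over  [36, -3, 36, -3]
+     [36, -3, 33]
drop  [36, -3]
6     [36, -3, 6]
-     [36, -9]
+     [27]
-8    [27, -8]
8     [27, -8, 8]
9     [27, -8, 8, 9]
/     [27, -8, 0]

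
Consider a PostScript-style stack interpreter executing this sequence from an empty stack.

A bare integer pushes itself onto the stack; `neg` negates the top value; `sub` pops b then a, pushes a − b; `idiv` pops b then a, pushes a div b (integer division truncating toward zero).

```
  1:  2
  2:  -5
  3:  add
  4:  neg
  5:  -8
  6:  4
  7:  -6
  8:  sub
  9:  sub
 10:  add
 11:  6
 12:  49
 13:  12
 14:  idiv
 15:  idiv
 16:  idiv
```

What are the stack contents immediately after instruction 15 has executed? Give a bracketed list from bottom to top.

[-15, 1]

2    -> [2]
-5   -> [2, -5]
add  -> [-3]
neg  -> [3]
-8   -> [3, -8]
4    -> [3, -8, 4]
-6   -> [3, -8, 4, -6]
sub  -> [3, -8, 10]
sub  -> [3, -18]
add  -> [-15]
6    -> [-15, 6]
49   -> [-15, 6, 49]
12   -> [-15, 6, 49, 12]
idiv -> [-15, 6, 4]
idiv -> [-15, 1]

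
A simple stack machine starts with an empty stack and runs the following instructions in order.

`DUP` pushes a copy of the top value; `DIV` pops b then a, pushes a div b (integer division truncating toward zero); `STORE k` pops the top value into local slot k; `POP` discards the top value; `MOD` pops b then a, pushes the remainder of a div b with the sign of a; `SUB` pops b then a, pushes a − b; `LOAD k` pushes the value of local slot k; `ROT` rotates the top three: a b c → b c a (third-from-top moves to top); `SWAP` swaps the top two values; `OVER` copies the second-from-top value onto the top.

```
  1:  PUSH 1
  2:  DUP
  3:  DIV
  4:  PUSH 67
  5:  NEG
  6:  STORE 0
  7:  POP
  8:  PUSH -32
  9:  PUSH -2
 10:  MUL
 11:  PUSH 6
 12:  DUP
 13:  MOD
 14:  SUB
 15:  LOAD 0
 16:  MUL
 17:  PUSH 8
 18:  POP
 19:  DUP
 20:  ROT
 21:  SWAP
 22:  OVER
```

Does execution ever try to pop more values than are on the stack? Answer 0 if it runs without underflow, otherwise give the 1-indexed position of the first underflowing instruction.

PUSH 1    1
DUP       1 1
DIV       1
PUSH 67   1 67
NEG       1 -67
STORE 0   1
POP       (empty)
PUSH -32  -32
PUSH -2   -32 -2
MUL       64
PUSH 6    64 6
DUP       64 6 6
MOD       64 0
SUB       64
LOAD 0    64 -67
MUL       -4288
PUSH 8    -4288 8
POP       -4288
DUP       -4288 -4288
ROT  — needs 3 operands, stack has 2 → underflow

20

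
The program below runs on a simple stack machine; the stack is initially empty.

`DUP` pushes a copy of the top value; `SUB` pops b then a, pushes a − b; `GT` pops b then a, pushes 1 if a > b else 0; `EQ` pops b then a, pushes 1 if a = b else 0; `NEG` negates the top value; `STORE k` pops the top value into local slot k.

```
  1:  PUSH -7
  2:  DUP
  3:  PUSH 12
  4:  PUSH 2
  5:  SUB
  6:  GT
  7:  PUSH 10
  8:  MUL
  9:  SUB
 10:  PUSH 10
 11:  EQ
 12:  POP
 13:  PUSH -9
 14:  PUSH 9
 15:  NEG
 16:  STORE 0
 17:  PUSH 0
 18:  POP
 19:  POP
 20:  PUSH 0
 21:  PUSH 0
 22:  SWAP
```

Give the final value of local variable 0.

PUSH -7 : [-7]
DUP     : [-7, -7]
PUSH 12 : [-7, -7, 12]
PUSH 2  : [-7, -7, 12, 2]
SUB     : [-7, -7, 10]
GT      : [-7, 0]
PUSH 10 : [-7, 0, 10]
MUL     : [-7, 0]
SUB     : [-7]
PUSH 10 : [-7, 10]
EQ      : [0]
POP     : []
PUSH -9 : [-9]
PUSH 9  : [-9, 9]
NEG     : [-9, -9]
STORE 0 : [-9]
PUSH 0  : [-9, 0]
POP     : [-9]
POP     : []
PUSH 0  : [0]
PUSH 0  : [0, 0]
SWAP    : [0, 0]

-9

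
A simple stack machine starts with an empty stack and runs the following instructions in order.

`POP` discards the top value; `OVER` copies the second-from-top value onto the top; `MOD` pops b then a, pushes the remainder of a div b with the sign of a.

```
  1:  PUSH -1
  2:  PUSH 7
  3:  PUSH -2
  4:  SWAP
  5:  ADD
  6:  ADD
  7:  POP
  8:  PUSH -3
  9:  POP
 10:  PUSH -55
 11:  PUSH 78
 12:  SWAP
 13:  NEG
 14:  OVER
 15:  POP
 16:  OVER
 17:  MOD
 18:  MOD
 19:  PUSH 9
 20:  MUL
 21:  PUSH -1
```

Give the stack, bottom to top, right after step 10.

PUSH -1  -> [-1]
PUSH 7   -> [-1, 7]
PUSH -2  -> [-1, 7, -2]
SWAP     -> [-1, -2, 7]
ADD      -> [-1, 5]
ADD      -> [4]
POP      -> []
PUSH -3  -> [-3]
POP      -> []
PUSH -55 -> [-55]

[-55]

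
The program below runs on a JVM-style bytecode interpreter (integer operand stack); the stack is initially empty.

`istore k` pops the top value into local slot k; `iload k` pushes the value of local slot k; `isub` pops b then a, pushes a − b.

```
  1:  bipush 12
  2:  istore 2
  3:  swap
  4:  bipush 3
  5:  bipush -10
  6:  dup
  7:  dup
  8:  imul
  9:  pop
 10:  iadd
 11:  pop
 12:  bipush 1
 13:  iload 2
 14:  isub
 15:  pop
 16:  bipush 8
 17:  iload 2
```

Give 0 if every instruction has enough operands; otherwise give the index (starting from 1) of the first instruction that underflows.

3

bipush 12 -> [12]
istore 2  -> []
swap  — needs 2 operands, stack has 0 → underflow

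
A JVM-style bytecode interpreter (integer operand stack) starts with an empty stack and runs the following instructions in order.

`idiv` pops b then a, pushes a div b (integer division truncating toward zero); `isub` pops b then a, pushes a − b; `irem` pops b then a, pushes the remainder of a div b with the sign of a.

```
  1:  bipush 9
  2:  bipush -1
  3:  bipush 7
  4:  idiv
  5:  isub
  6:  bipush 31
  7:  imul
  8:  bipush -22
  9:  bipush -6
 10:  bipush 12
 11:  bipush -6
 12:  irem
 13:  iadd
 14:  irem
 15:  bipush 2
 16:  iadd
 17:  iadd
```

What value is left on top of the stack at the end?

277

bipush 9    [9]
bipush -1   [9, -1]
bipush 7    [9, -1, 7]
idiv        [9, 0]
isub        [9]
bipush 31   [9, 31]
imul        [279]
bipush -22  [279, -22]
bipush -6   [279, -22, -6]
bipush 12   [279, -22, -6, 12]
bipush -6   [279, -22, -6, 12, -6]
irem        [279, -22, -6, 0]
iadd        [279, -22, -6]
irem        [279, -4]
bipush 2    [279, -4, 2]
iadd        [279, -2]
iadd        [277]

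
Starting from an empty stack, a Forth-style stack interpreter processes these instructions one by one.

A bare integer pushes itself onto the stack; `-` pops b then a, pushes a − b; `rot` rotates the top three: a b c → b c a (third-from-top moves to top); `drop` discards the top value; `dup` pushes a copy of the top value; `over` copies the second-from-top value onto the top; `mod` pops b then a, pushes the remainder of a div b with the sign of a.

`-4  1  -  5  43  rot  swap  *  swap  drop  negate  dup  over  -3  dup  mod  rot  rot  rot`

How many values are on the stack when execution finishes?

-4     -> [-4]
1      -> [-4, 1]
-      -> [-5]
5      -> [-5, 5]
43     -> [-5, 5, 43]
rot    -> [5, 43, -5]
swap   -> [5, -5, 43]
*      -> [5, -215]
swap   -> [-215, 5]
drop   -> [-215]
negate -> [215]
dup    -> [215, 215]
over   -> [215, 215, 215]
-3     -> [215, 215, 215, -3]
dup    -> [215, 215, 215, -3, -3]
mod    -> [215, 215, 215, 0]
rot    -> [215, 215, 0, 215]
rot    -> [215, 0, 215, 215]
rot    -> [215, 215, 215, 0]

4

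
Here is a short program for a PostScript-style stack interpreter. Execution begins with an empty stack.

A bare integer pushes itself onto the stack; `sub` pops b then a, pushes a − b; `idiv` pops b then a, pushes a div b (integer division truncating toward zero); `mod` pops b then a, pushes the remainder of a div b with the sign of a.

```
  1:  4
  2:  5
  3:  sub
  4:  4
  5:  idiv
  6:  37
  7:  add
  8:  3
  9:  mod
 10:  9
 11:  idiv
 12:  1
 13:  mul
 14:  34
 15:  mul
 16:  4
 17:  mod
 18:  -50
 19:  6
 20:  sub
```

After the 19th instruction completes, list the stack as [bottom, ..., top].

4    -> [4]
5    -> [4, 5]
sub  -> [-1]
4    -> [-1, 4]
idiv -> [0]
37   -> [0, 37]
add  -> [37]
3    -> [37, 3]
mod  -> [1]
9    -> [1, 9]
idiv -> [0]
1    -> [0, 1]
mul  -> [0]
34   -> [0, 34]
mul  -> [0]
4    -> [0, 4]
mod  -> [0]
-50  -> [0, -50]
6    -> [0, -50, 6]

[0, -50, 6]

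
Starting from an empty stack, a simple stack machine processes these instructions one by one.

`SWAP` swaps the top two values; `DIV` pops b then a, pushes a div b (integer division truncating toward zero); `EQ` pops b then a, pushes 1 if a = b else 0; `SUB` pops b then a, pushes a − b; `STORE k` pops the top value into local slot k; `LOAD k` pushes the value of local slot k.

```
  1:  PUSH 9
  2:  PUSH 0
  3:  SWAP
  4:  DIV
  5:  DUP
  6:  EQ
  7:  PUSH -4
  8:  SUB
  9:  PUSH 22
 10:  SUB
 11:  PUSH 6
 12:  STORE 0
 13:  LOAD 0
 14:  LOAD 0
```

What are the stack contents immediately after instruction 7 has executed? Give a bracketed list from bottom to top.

PUSH 9  -> 9
PUSH 0  -> 9 0
SWAP    -> 0 9
DIV     -> 0
DUP     -> 0 0
EQ      -> 1
PUSH -4 -> 1 -4

[1, -4]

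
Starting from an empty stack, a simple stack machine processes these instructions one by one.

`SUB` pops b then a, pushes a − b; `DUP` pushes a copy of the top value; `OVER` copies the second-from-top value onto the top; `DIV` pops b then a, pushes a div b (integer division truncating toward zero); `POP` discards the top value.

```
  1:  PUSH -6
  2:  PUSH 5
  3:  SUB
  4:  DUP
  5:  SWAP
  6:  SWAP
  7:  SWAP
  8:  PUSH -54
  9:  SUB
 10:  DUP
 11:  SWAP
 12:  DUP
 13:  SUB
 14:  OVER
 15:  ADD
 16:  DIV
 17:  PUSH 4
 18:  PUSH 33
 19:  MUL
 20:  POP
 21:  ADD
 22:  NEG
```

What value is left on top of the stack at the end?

10

PUSH -6   [-6]
PUSH 5    [-6, 5]
SUB       [-11]
DUP       [-11, -11]
SWAP      [-11, -11]
SWAP      [-11, -11]
SWAP      [-11, -11]
PUSH -54  [-11, -11, -54]
SUB       [-11, 43]
DUP       [-11, 43, 43]
SWAP      [-11, 43, 43]
DUP       [-11, 43, 43, 43]
SUB       [-11, 43, 0]
OVER      [-11, 43, 0, 43]
ADD       [-11, 43, 43]
DIV       [-11, 1]
PUSH 4    [-11, 1, 4]
PUSH 33   [-11, 1, 4, 33]
MUL       [-11, 1, 132]
POP       [-11, 1]
ADD       [-10]
NEG       [10]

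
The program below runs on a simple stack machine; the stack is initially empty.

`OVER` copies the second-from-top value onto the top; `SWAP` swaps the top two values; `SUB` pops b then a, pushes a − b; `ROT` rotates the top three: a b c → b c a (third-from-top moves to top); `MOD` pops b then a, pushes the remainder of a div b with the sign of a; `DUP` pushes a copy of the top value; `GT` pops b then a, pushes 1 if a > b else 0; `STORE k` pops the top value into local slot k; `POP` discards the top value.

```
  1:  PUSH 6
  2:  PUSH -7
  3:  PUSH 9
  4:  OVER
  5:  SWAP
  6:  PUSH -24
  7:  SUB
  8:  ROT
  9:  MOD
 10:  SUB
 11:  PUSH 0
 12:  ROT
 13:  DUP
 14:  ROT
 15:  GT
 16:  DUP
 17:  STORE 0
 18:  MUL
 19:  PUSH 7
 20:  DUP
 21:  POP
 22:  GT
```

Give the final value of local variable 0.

1

PUSH 6   → 6
PUSH -7  → 6 -7
PUSH 9   → 6 -7 9
OVER     → 6 -7 9 -7
SWAP     → 6 -7 -7 9
PUSH -24 → 6 -7 -7 9 -24
SUB      → 6 -7 -7 33
ROT      → 6 -7 33 -7
MOD      → 6 -7 5
SUB      → 6 -12
PUSH 0   → 6 -12 0
ROT      → -12 0 6
DUP      → -12 0 6 6
ROT      → -12 6 6 0
GT       → -12 6 1
DUP      → -12 6 1 1
STORE 0  → -12 6 1
MUL      → -12 6
PUSH 7   → -12 6 7
DUP      → -12 6 7 7
POP      → -12 6 7
GT       → -12 0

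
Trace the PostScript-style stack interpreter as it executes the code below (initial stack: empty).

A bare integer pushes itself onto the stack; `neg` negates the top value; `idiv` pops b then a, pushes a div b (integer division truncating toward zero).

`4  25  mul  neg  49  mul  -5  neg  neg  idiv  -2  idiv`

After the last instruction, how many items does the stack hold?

1

4    : 4
25   : 4 25
mul  : 100
neg  : -100
49   : -100 49
mul  : -4900
-5   : -4900 -5
neg  : -4900 5
neg  : -4900 -5
idiv : 980
-2   : 980 -2
idiv : -490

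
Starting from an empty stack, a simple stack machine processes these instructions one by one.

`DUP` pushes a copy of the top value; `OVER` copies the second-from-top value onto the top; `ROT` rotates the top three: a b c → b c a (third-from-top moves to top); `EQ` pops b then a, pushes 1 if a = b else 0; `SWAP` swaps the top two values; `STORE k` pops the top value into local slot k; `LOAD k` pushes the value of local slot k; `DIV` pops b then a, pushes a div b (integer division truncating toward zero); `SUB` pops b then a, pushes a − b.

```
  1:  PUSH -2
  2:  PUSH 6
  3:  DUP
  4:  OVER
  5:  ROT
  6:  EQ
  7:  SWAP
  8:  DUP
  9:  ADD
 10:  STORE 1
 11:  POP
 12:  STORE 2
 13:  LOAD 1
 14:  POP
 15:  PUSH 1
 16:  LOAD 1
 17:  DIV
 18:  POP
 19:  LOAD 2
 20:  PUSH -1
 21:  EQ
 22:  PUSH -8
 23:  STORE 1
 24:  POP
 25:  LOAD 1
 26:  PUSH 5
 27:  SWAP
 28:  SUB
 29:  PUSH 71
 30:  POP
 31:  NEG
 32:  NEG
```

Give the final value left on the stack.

13

PUSH -2 → [-2]
PUSH 6  → [-2, 6]
DUP     → [-2, 6, 6]
OVER    → [-2, 6, 6, 6]
ROT     → [-2, 6, 6, 6]
EQ      → [-2, 6, 1]
SWAP    → [-2, 1, 6]
DUP     → [-2, 1, 6, 6]
ADD     → [-2, 1, 12]
STORE 1 → [-2, 1]
POP     → [-2]
STORE 2 → []
LOAD 1  → [12]
POP     → []
PUSH 1  → [1]
LOAD 1  → [1, 12]
DIV     → [0]
POP     → []
LOAD 2  → [-2]
PUSH -1 → [-2, -1]
EQ      → [0]
PUSH -8 → [0, -8]
STORE 1 → [0]
POP     → []
LOAD 1  → [-8]
PUSH 5  → [-8, 5]
SWAP    → [5, -8]
SUB     → [13]
PUSH 71 → [13, 71]
POP     → [13]
NEG     → [-13]
NEG     → [13]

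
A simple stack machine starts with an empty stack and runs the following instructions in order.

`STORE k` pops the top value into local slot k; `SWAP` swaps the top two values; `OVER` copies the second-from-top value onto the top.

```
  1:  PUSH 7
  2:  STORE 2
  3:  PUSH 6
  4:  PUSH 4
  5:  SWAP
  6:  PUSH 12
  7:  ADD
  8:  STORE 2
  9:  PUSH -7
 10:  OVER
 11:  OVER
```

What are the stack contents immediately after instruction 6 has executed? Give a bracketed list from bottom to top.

[4, 6, 12]

PUSH 7   [7]
STORE 2  []
PUSH 6   [6]
PUSH 4   [6, 4]
SWAP     [4, 6]
PUSH 12  [4, 6, 12]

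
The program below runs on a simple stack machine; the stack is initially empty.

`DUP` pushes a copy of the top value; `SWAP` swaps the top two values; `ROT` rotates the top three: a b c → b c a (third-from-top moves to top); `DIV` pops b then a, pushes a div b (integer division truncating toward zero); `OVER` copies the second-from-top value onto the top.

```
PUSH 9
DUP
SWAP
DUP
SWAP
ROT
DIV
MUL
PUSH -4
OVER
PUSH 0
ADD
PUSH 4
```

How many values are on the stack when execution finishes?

4

PUSH 9   9
DUP      9 9
SWAP     9 9
DUP      9 9 9
SWAP     9 9 9
ROT      9 9 9
DIV      9 1
MUL      9
PUSH -4  9 -4
OVER     9 -4 9
PUSH 0   9 -4 9 0
ADD      9 -4 9
PUSH 4   9 -4 9 4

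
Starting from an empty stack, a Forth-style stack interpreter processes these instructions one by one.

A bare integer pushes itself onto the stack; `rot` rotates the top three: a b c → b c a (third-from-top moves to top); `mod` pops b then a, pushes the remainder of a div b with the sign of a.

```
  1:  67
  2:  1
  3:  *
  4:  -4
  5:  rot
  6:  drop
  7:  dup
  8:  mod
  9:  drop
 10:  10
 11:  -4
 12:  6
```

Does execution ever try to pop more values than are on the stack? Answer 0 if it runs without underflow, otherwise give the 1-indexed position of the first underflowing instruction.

67 -> [67]
1  -> [67, 1]
*  -> [67]
-4 -> [67, -4]
rot  — needs 3 operands, stack has 2 → underflow

5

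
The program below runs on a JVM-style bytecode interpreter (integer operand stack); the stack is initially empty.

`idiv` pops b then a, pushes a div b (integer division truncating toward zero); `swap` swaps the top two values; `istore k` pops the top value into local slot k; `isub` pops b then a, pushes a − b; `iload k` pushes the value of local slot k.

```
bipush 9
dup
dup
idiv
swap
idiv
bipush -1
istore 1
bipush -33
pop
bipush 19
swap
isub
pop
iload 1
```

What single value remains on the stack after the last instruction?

bipush 9    [9]
dup         [9, 9]
dup         [9, 9, 9]
idiv        [9, 1]
swap        [1, 9]
idiv        [0]
bipush -1   [0, -1]
istore 1    [0]
bipush -33  [0, -33]
pop         [0]
bipush 19   [0, 19]
swap        [19, 0]
isub        [19]
pop         []
iload 1     [-1]

-1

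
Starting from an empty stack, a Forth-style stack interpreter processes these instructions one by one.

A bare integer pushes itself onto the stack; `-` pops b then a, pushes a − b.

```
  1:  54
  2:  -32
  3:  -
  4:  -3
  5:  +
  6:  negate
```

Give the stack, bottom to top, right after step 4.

[86, -3]

54  → 54
-32 → 54 -32
-   → 86
-3  → 86 -3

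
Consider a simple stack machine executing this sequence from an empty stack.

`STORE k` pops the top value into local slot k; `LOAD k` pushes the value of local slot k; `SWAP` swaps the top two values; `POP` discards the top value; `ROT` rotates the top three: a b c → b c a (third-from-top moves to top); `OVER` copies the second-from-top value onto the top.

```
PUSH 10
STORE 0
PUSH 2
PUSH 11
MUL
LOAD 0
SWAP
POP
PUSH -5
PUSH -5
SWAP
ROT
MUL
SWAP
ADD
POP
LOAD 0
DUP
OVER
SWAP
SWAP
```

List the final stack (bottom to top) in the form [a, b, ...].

PUSH 10  10
STORE 0  (empty)
PUSH 2   2
PUSH 11  2 11
MUL      22
LOAD 0   22 10
SWAP     10 22
POP      10
PUSH -5  10 -5
PUSH -5  10 -5 -5
SWAP     10 -5 -5
ROT      -5 -5 10
MUL      -5 -50
SWAP     -50 -5
ADD      -55
POP      (empty)
LOAD 0   10
DUP      10 10
OVER     10 10 10
SWAP     10 10 10
SWAP     10 10 10

[10, 10, 10]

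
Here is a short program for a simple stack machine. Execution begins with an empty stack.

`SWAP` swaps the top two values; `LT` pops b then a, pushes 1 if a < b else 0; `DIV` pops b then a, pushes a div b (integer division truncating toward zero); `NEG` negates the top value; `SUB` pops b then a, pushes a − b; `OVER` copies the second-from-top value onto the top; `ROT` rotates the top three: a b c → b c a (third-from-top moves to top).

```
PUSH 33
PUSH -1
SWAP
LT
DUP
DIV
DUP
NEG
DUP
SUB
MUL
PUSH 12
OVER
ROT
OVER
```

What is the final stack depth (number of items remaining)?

PUSH 33 → [33]
PUSH -1 → [33, -1]
SWAP    → [-1, 33]
LT      → [1]
DUP     → [1, 1]
DIV     → [1]
DUP     → [1, 1]
NEG     → [1, -1]
DUP     → [1, -1, -1]
SUB     → [1, 0]
MUL     → [0]
PUSH 12 → [0, 12]
OVER    → [0, 12, 0]
ROT     → [12, 0, 0]
OVER    → [12, 0, 0, 0]

4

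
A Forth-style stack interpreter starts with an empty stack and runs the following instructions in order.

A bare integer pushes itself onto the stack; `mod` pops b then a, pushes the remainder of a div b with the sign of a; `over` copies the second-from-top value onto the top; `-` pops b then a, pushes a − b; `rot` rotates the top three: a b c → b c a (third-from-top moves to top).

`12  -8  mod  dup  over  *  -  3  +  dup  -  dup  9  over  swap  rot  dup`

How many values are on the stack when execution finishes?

5

12   -> 12
-8   -> 12 -8
mod  -> 4
dup  -> 4 4
over -> 4 4 4
*    -> 4 16
-    -> -12
3    -> -12 3
+    -> -9
dup  -> -9 -9
-    -> 0
dup  -> 0 0
9    -> 0 0 9
over -> 0 0 9 0
swap -> 0 0 0 9
rot  -> 0 0 9 0
dup  -> 0 0 9 0 0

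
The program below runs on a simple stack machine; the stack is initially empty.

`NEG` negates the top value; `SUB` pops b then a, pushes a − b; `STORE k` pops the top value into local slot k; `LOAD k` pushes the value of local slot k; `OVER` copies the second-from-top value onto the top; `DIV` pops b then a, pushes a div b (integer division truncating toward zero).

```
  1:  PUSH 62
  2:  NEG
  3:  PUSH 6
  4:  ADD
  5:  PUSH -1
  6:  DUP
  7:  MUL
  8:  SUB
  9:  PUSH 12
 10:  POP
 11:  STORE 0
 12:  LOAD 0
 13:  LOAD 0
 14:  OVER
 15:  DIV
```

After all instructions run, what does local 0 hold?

-57

PUSH 62 → 62
NEG     → -62
PUSH 6  → -62 6
ADD     → -56
PUSH -1 → -56 -1
DUP     → -56 -1 -1
MUL     → -56 1
SUB     → -57
PUSH 12 → -57 12
POP     → -57
STORE 0 → (empty)
LOAD 0  → -57
LOAD 0  → -57 -57
OVER    → -57 -57 -57
DIV     → -57 1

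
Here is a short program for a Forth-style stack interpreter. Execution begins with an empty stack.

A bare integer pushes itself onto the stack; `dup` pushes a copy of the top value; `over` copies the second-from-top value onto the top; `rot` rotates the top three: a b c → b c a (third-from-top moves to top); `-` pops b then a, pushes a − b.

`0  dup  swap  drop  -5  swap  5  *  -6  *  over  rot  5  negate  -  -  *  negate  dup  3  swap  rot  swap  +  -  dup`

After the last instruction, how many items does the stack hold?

0      : 0
dup    : 0 0
swap   : 0 0
drop   : 0
-5     : 0 -5
swap   : -5 0
5      : -5 0 5
*      : -5 0
-6     : -5 0 -6
*      : -5 0
over   : -5 0 -5
rot    : 0 -5 -5
5      : 0 -5 -5 5
negate : 0 -5 -5 -5
-      : 0 -5 0
-      : 0 -5
*      : 0
negate : 0
dup    : 0 0
3      : 0 0 3
swap   : 0 3 0
rot    : 3 0 0
swap   : 3 0 0
+      : 3 0
-      : 3
dup    : 3 3

2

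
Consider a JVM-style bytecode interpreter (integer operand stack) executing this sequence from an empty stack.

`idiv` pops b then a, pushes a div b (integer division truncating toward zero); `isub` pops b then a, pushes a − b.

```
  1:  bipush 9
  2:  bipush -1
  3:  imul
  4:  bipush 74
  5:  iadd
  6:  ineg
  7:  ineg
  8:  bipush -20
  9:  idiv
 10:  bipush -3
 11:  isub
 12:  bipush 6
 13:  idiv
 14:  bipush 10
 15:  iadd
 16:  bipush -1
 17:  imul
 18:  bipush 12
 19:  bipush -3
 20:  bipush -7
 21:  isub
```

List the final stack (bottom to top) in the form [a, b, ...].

bipush 9   -> [9]
bipush -1  -> [9, -1]
imul       -> [-9]
bipush 74  -> [-9, 74]
iadd       -> [65]
ineg       -> [-65]
ineg       -> [65]
bipush -20 -> [65, -20]
idiv       -> [-3]
bipush -3  -> [-3, -3]
isub       -> [0]
bipush 6   -> [0, 6]
idiv       -> [0]
bipush 10  -> [0, 10]
iadd       -> [10]
bipush -1  -> [10, -1]
imul       -> [-10]
bipush 12  -> [-10, 12]
bipush -3  -> [-10, 12, -3]
bipush -7  -> [-10, 12, -3, -7]
isub       -> [-10, 12, 4]

[-10, 12, 4]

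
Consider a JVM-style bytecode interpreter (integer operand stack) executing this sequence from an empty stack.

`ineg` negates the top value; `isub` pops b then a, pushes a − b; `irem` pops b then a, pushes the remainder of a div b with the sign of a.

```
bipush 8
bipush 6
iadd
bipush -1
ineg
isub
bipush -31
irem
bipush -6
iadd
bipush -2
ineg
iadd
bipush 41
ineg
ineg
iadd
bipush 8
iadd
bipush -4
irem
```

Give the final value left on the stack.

bipush 8   : 8
bipush 6   : 8 6
iadd       : 14
bipush -1  : 14 -1
ineg       : 14 1
isub       : 13
bipush -31 : 13 -31
irem       : 13
bipush -6  : 13 -6
iadd       : 7
bipush -2  : 7 -2
ineg       : 7 2
iadd       : 9
bipush 41  : 9 41
ineg       : 9 -41
ineg       : 9 41
iadd       : 50
bipush 8   : 50 8
iadd       : 58
bipush -4  : 58 -4
irem       : 2

2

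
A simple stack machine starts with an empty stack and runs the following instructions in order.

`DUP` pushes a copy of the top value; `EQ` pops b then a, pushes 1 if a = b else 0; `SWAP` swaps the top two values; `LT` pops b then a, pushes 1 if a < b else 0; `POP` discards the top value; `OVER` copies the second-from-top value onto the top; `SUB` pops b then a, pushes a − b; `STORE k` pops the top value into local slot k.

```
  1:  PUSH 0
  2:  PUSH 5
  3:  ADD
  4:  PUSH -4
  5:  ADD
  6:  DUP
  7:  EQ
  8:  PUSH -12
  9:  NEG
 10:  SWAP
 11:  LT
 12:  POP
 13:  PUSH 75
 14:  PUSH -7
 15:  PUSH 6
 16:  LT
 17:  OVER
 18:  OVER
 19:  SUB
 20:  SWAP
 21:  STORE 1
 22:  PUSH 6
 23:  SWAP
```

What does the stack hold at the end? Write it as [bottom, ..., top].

[75, 6, 74]

PUSH 0    0
PUSH 5    0 5
ADD       5
PUSH -4   5 -4
ADD       1
DUP       1 1
EQ        1
PUSH -12  1 -12
NEG       1 12
SWAP      12 1
LT        0
POP       (empty)
PUSH 75   75
PUSH -7   75 -7
PUSH 6    75 -7 6
LT        75 1
OVER      75 1 75
OVER      75 1 75 1
SUB       75 1 74
SWAP      75 74 1
STORE 1   75 74
PUSH 6    75 74 6
SWAP      75 6 74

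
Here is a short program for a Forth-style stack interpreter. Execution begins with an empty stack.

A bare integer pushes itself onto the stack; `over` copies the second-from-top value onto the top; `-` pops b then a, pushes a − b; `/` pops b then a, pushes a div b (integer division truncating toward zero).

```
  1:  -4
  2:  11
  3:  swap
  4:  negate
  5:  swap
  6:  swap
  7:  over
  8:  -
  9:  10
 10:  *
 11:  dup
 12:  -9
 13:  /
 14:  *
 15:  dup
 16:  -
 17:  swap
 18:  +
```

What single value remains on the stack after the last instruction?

11

-4     → -4
11     → -4 11
swap   → 11 -4
negate → 11 4
swap   → 4 11
swap   → 11 4
over   → 11 4 11
-      → 11 -7
10     → 11 -7 10
*      → 11 -70
dup    → 11 -70 -70
-9     → 11 -70 -70 -9
/      → 11 -70 7
*      → 11 -490
dup    → 11 -490 -490
-      → 11 0
swap   → 0 11
+      → 11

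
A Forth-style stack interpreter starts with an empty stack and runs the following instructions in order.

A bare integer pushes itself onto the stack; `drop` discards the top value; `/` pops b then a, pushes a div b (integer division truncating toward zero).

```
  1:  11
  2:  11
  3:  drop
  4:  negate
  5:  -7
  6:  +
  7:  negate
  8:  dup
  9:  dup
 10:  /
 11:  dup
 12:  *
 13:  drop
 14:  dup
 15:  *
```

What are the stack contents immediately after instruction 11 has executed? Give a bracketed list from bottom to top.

11     → 11
11     → 11 11
drop   → 11
negate → -11
-7     → -11 -7
+      → -18
negate → 18
dup    → 18 18
dup    → 18 18 18
/      → 18 1
dup    → 18 1 1

[18, 1, 1]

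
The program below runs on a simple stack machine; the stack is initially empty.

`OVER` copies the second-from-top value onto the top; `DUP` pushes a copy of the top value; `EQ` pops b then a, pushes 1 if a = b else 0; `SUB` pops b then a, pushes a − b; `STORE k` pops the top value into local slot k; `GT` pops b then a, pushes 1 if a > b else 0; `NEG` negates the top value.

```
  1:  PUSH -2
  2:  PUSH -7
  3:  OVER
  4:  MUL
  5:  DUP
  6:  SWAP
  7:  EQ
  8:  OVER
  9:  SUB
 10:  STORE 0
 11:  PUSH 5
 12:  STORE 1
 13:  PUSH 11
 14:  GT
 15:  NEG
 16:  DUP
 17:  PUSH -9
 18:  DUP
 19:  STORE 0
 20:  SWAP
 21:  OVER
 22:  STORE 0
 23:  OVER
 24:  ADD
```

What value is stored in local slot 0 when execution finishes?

-9

PUSH -2 → -2
PUSH -7 → -2 -7
OVER    → -2 -7 -2
MUL     → -2 14
DUP     → -2 14 14
SWAP    → -2 14 14
EQ      → -2 1
OVER    → -2 1 -2
SUB     → -2 3
STORE 0 → -2
PUSH 5  → -2 5
STORE 1 → -2
PUSH 11 → -2 11
GT      → 0
NEG     → 0
DUP     → 0 0
PUSH -9 → 0 0 -9
DUP     → 0 0 -9 -9
STORE 0 → 0 0 -9
SWAP    → 0 -9 0
OVER    → 0 -9 0 -9
STORE 0 → 0 -9 0
OVER    → 0 -9 0 -9
ADD     → 0 -9 -9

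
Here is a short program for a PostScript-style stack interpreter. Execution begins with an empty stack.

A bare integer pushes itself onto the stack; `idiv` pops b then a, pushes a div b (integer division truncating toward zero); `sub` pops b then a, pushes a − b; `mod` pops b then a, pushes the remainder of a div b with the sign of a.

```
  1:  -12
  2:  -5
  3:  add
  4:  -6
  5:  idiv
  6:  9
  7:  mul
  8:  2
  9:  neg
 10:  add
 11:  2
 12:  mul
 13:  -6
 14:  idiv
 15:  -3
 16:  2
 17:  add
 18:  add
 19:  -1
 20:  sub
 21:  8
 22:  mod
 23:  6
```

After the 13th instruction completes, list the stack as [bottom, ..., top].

-12  -> -12
-5   -> -12 -5
add  -> -17
-6   -> -17 -6
idiv -> 2
9    -> 2 9
mul  -> 18
2    -> 18 2
neg  -> 18 -2
add  -> 16
2    -> 16 2
mul  -> 32
-6   -> 32 -6

[32, -6]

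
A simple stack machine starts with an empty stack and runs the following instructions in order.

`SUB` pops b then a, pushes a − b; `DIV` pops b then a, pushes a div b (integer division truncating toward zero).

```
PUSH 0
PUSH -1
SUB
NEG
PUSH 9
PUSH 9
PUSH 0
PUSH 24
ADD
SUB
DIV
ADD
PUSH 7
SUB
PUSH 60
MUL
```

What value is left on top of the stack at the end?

-480

PUSH 0   [0]
PUSH -1  [0, -1]
SUB      [1]
NEG      [-1]
PUSH 9   [-1, 9]
PUSH 9   [-1, 9, 9]
PUSH 0   [-1, 9, 9, 0]
PUSH 24  [-1, 9, 9, 0, 24]
ADD      [-1, 9, 9, 24]
SUB      [-1, 9, -15]
DIV      [-1, 0]
ADD      [-1]
PUSH 7   [-1, 7]
SUB      [-8]
PUSH 60  [-8, 60]
MUL      [-480]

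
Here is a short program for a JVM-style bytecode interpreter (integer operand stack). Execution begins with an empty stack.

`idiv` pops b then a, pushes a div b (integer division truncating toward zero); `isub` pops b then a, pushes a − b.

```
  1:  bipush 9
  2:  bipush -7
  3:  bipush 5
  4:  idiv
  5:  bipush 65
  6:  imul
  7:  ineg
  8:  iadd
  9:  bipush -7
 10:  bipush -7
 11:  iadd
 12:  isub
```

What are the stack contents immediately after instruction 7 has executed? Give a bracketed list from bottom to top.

bipush 9  -> [9]
bipush -7 -> [9, -7]
bipush 5  -> [9, -7, 5]
idiv      -> [9, -1]
bipush 65 -> [9, -1, 65]
imul      -> [9, -65]
ineg      -> [9, 65]

[9, 65]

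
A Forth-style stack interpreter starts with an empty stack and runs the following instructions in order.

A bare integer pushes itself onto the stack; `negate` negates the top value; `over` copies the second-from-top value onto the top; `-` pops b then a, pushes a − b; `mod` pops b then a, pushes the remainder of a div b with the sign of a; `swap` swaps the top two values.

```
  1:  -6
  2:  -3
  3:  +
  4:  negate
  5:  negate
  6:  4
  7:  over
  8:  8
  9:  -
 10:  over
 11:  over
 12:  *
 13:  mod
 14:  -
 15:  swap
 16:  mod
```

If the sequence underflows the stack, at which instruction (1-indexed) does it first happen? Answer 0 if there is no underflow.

-6     -> [-6]
-3     -> [-6, -3]
+      -> [-9]
negate -> [9]
negate -> [-9]
4      -> [-9, 4]
over   -> [-9, 4, -9]
8      -> [-9, 4, -9, 8]
-      -> [-9, 4, -17]
over   -> [-9, 4, -17, 4]
over   -> [-9, 4, -17, 4, -17]
*      -> [-9, 4, -17, -68]
mod    -> [-9, 4, -17]
-      -> [-9, 21]
swap   -> [21, -9]
mod    -> [3]

0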